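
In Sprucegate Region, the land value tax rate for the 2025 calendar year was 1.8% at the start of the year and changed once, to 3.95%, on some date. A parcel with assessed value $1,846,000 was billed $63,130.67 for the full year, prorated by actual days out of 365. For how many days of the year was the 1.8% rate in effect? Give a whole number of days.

90 days

Let d = days at the first rate; then 365 − d days at the second rate.
$1,846,000 × [1.8%·d + 3.95%·(365−d)] / 365 = $63,130.67
Solving gives d = 90, so the new rate took effect on 1 April 2025.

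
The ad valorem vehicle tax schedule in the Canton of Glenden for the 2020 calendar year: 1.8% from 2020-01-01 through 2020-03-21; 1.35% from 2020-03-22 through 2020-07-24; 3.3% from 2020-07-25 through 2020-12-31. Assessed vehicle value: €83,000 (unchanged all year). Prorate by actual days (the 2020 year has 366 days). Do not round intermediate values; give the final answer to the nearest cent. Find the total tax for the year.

2020-01-01 to 2020-03-21: 81 days at 1.8% → €83,000 × 1.8% × 81/366 = €330.6393
2020-03-22 to 2020-07-24: 125 days at 1.35% → €83,000 × 1.35% × 125/366 = €382.6844
2020-07-25 to 2020-12-31: 160 days at 3.3% → €83,000 × 3.3% × 160/366 = €1,197.3770
Total = €1,910.7008

€1,910.70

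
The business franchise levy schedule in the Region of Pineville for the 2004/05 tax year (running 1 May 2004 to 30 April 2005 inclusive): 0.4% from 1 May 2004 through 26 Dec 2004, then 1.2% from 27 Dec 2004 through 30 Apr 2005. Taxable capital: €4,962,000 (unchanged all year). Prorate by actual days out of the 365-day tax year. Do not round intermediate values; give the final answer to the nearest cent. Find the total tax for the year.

€33,442.52

1 May – 26 Dec 2004: 240 days at 0.4% → €4,962,000 × 0.4% × 240/365 = €13,050.7397
27 Dec 2004 – 30 Apr 2005: 125 days at 1.2% → €4,962,000 × 1.2% × 125/365 = €20,391.7808
Total = €33,442.5205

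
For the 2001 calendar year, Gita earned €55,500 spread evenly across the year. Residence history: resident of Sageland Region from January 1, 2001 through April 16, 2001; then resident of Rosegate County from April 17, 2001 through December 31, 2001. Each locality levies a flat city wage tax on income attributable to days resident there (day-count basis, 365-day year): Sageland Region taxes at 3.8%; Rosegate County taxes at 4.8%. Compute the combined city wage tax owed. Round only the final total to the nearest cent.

€2,502.82

Sageland Region, January 1 – April 16, 2001: 106 days → €55,500 × 3.8% × 106/365 = €612.4767
Rosegate County, April 17 – December 31, 2001: 259 days → €55,500 × 4.8% × 259/365 = €1,890.3452
Total = €2,502.8219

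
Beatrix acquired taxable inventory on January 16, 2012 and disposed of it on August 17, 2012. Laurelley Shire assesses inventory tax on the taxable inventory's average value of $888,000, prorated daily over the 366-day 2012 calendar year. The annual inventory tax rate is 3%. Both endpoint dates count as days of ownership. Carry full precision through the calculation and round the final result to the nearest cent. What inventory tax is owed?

Days held (January 16 – August 17, 2012): 215 out of 366
Tax = $888,000 × 3% × 215/366 = $15,649.1803

$15,649.18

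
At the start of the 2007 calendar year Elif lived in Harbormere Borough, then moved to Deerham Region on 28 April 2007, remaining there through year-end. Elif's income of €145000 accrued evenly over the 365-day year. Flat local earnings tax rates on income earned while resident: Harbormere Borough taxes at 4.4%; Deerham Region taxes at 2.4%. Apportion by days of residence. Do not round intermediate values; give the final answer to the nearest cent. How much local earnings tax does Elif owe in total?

Harbormere Borough, 1 January – 27 April 2007: 117 days → €145000 × 4.4% × 117/365 = €2045.0959
Deerham Region, 28 April – 31 December 2007: 248 days → €145000 × 2.4% × 248/365 = €2364.4932
Total = €4409.5890

€4409.59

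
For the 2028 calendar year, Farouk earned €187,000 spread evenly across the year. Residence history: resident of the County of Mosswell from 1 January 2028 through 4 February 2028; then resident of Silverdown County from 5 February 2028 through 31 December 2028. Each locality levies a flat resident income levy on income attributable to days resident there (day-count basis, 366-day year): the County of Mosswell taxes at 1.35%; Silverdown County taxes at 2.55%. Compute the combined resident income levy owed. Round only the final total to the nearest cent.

The County of Mosswell, 1 January – 4 February 2028: 35 days → €187,000 × 1.35% × 35/366 = €241.4139
Silverdown County, 5 February – 31 December 2028: 331 days → €187,000 × 2.55% × 331/366 = €4,312.4959
Total = €4,553.9098

€4,553.91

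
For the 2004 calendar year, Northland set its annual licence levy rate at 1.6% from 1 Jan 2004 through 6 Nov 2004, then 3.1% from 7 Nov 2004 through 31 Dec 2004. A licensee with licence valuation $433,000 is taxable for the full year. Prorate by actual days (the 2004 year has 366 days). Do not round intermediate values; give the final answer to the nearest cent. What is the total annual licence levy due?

1 Jan – 6 Nov 2004: 311 days at 1.6% → $433,000 × 1.6% × 311/366 = $5,886.9071
7 Nov – 31 Dec 2004: 55 days at 3.1% → $433,000 × 3.1% × 55/366 = $2,017.1175
Total = $7,904.0246

$7,904.02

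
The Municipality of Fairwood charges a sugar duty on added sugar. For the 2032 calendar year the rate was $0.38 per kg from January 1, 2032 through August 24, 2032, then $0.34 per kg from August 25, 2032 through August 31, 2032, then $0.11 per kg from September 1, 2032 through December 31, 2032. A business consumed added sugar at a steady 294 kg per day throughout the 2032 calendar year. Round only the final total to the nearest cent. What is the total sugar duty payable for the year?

$31122.84

January 1 – August 24, 2032: 237 days × 294 kg/day = 69,678 kg at $0.38/kg → $26477.64
August 25 – August 31, 2032: 7 days × 294 kg/day = 2,058 kg at $0.34/kg → $699.72
September 1 – December 31, 2032: 122 days × 294 kg/day = 35,868 kg at $0.11/kg → $3945.48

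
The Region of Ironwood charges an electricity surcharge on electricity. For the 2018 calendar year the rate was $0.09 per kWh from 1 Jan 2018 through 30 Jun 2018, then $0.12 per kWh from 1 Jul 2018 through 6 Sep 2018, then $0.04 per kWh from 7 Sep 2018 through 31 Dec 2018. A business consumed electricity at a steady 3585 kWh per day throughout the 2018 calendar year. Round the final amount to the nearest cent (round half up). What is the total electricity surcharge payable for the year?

$104,287.65

1 Jan – 30 Jun 2018: 181 days × 3585 kWh/day = 648,885 kWh at $0.09/kWh → $58,399.65
1 Jul – 6 Sep 2018: 68 days × 3585 kWh/day = 243,780 kWh at $0.12/kWh → $29,253.60
7 Sep – 31 Dec 2018: 116 days × 3585 kWh/day = 415,860 kWh at $0.04/kWh → $16,634.40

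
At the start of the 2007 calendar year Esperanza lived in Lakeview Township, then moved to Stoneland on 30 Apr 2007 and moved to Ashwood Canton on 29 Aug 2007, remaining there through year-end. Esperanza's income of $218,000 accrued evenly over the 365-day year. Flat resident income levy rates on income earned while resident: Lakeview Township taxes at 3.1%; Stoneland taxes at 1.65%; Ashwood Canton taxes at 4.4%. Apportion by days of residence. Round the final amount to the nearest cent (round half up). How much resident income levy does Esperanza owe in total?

Lakeview Township, 1 Jan – 29 Apr 2007: 119 days → $218,000 × 3.1% × 119/365 = $2,203.2932
Stoneland, 30 Apr – 28 Aug 2007: 121 days → $218,000 × 1.65% × 121/365 = $1,192.4301
Ashwood Canton, 29 Aug – 31 Dec 2007: 125 days → $218,000 × 4.4% × 125/365 = $3,284.9315
Total = $6,680.6548

$6,680.65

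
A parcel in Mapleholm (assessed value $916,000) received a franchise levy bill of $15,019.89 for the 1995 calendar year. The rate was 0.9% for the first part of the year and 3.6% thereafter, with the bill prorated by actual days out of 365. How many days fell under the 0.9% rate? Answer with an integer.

265 days

Let d = days at the first rate; then 365 − d days at the second rate.
$916,000 × [0.9%·d + 3.6%·(365−d)] / 365 = $15,019.89
Solving gives d = 265, so the new rate took effect on September 23, 1995.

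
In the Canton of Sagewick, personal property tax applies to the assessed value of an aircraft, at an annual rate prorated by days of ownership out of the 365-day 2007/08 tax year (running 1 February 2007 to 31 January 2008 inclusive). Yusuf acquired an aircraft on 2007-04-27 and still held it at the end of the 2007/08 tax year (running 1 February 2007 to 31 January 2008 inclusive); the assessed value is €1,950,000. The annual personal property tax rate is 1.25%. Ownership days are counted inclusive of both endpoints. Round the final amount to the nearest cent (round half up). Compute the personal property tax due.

Days held (2007-04-27 to 2008-01-31): 280 out of 365
Tax = €1,950,000 × 1.25% × 280/365 = €18,698.6301

€18,698.63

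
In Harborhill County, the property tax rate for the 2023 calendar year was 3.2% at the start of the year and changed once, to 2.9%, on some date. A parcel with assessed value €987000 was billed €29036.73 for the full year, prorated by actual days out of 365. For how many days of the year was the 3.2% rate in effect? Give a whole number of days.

51 days

Let d = days at the first rate; then 365 − d days at the second rate.
€987000 × [3.2%·d + 2.9%·(365−d)] / 365 = €29036.73
Solving gives d = 51, so the new rate took effect on 21 February 2023.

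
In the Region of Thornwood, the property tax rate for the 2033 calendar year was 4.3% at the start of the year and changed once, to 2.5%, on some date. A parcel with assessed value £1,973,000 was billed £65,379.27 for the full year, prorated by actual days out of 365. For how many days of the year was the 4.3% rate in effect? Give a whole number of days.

Let d = days at the first rate; then 365 − d days at the second rate.
£1,973,000 × [4.3%·d + 2.5%·(365−d)] / 365 = £65,379.27
Solving gives d = 165, so the new rate took effect on June 15, 2033.

165 days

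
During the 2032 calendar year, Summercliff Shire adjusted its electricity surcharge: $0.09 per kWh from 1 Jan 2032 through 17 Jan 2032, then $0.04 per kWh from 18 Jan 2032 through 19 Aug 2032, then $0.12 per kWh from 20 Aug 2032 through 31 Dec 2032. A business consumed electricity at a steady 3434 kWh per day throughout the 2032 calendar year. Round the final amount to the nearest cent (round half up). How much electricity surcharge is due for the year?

1 Jan – 17 Jan 2032: 17 days × 3434 kWh/day = 58,378 kWh at $0.09/kWh → $5,254.02
18 Jan – 19 Aug 2032: 215 days × 3434 kWh/day = 738,310 kWh at $0.04/kWh → $29,532.40
20 Aug – 31 Dec 2032: 134 days × 3434 kWh/day = 460,156 kWh at $0.12/kWh → $55,218.72

$90,005.14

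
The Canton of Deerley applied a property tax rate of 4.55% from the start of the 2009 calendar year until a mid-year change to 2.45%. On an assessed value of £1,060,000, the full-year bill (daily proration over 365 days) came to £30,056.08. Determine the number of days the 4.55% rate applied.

67 days

Let d = days at the first rate; then 365 − d days at the second rate.
£1,060,000 × [4.55%·d + 2.45%·(365−d)] / 365 = £30,056.08
Solving gives d = 67, so the new rate took effect on 9 March 2009.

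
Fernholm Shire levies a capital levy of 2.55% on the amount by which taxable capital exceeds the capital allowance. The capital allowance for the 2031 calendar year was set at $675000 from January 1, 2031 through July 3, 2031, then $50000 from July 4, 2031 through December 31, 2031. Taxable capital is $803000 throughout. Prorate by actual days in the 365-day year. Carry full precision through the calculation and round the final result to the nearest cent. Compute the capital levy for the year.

$11167.25

January 1 – July 3, 2031: 184 days, exemption $675000 → ($803000 − $675000) × 2.55% × 184/365 = $1645.4137
July 4 – December 31, 2031: 181 days, exemption $50000 → ($803000 − $50000) × 2.55% × 181/365 = $9521.8397
Total = $11167.2534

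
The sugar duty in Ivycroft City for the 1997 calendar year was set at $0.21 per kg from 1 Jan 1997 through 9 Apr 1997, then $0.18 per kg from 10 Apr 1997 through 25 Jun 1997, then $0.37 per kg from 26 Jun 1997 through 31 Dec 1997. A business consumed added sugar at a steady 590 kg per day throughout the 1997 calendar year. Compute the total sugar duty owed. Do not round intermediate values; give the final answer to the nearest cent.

1 Jan – 9 Apr 1997: 99 days × 590 kg/day = 58,410 kg at $0.21/kg → $12,266.10
10 Apr – 25 Jun 1997: 77 days × 590 kg/day = 45,430 kg at $0.18/kg → $8,177.40
26 Jun – 31 Dec 1997: 189 days × 590 kg/day = 111,510 kg at $0.37/kg → $41,258.70

$61,702.20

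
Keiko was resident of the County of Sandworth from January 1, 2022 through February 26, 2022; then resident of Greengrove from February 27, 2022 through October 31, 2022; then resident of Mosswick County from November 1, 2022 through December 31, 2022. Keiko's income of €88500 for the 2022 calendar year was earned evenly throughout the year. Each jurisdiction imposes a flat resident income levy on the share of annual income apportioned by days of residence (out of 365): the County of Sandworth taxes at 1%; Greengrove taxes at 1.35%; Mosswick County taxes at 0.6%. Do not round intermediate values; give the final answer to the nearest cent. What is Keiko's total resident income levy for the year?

€1035.45

The County of Sandworth, January 1 – February 26, 2022: 57 days → €88500 × 1% × 57/365 = €138.2055
Greengrove, February 27 – October 31, 2022: 247 days → €88500 × 1.35% × 247/365 = €808.5021
Mosswick County, November 1 – December 31, 2022: 61 days → €88500 × 0.6% × 61/365 = €88.7425
Total = €1035.4500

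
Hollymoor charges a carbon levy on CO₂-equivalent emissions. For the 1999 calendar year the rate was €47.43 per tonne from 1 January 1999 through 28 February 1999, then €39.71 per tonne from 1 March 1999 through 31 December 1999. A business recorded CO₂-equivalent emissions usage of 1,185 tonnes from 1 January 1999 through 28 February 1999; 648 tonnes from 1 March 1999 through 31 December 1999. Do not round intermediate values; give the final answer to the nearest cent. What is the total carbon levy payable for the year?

€81936.63

1 January – 28 February 1999: 1,185 tonnes at €47.43/tonne → €56204.55
1 March – 31 December 1999: 648 tonnes at €39.71/tonne → €25732.08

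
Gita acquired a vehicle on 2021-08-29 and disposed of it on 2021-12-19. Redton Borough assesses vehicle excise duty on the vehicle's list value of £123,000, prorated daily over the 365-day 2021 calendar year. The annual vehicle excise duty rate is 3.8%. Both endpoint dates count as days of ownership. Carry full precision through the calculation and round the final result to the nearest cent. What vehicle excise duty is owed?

Days held (2021-08-29 to 2021-12-19): 113 out of 365
Tax = £123,000 × 3.8% × 113/365 = £1,447.0192

£1,447.02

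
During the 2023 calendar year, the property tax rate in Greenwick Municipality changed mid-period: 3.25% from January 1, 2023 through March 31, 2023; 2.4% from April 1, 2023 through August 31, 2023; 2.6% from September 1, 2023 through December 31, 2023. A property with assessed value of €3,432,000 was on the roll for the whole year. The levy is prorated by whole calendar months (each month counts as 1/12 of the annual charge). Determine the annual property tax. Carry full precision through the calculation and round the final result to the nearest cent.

€91,949.00

January 1 – March 31, 2023: 3 months at 3.25% → €3,432,000 × 3.25% × 3/12 = €27,885.0000
April 1 – August 31, 2023: 5 months at 2.4% → €3,432,000 × 2.4% × 5/12 = €34,320.0000
September 1 – December 31, 2023: 4 months at 2.6% → €3,432,000 × 2.6% × 4/12 = €29,744.0000
Total = €91,949.0000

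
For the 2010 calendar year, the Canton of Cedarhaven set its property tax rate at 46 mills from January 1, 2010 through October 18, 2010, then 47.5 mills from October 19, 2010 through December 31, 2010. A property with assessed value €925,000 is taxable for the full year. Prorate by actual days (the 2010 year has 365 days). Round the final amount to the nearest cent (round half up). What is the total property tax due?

January 1 – October 18, 2010: 291 days at 46 mills → €925,000 × 4.6% × 291/365 = €33,923.4247
October 19 – December 31, 2010: 74 days at 47.5 mills → €925,000 × 4.75% × 74/365 = €8,907.8767
Total = €42,831.3014

€42,831.30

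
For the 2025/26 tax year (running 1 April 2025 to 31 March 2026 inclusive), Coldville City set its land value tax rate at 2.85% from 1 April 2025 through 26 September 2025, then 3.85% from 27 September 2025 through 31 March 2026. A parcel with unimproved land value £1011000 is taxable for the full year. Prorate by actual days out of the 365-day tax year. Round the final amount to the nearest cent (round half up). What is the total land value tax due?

1 April – 26 September 2025: 179 days at 2.85% → £1011000 × 2.85% × 179/365 = £14130.4562
27 September 2025 – 31 March 2026: 186 days at 3.85% → £1011000 × 3.85% × 186/365 = £19834.9890
Total = £33965.4452

£33965.45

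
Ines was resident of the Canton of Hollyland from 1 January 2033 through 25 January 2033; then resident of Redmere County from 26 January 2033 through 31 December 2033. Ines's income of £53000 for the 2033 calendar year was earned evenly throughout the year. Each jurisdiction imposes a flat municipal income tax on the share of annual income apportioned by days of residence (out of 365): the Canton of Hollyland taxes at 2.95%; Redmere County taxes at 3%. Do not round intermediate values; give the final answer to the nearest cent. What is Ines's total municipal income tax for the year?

The Canton of Hollyland, 1 January – 25 January 2033: 25 days → £53000 × 2.95% × 25/365 = £107.0890
Redmere County, 26 January – 31 December 2033: 340 days → £53000 × 3% × 340/365 = £1481.0959
Total = £1588.1849

£1588.18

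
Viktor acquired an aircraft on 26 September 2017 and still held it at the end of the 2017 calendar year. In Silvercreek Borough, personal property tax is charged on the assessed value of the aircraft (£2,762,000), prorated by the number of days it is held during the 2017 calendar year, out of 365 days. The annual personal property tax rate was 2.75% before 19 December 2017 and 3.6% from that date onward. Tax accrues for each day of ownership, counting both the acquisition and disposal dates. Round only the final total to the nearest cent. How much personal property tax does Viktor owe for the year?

26 September – 18 December 2017: 84 days at 2.75% → £2,762,000 × 2.75% × 84/365 = £17,480.0548
19 December – 31 December 2017: 13 days at 3.6% → £2,762,000 × 3.6% × 13/365 = £3,541.4137
Total = £21,021.4685

£21,021.47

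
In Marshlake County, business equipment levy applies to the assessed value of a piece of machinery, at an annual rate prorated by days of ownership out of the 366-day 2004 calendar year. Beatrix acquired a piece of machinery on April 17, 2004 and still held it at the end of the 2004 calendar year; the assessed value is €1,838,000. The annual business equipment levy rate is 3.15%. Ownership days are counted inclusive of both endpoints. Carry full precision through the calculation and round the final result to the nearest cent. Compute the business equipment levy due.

€40,970.83

Days held (April 17 – December 31, 2004): 259 out of 366
Tax = €1,838,000 × 3.15% × 259/366 = €40,970.8279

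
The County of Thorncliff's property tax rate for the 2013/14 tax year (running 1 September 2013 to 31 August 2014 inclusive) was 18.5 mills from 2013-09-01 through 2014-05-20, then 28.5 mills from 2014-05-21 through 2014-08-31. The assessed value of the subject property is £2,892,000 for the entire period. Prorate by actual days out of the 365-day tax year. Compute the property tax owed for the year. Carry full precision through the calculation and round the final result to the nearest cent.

2013-09-01 to 2014-05-20: 262 days at 18.5 mills → £2,892,000 × 1.85% × 262/365 = £38,404.1753
2014-05-21 to 2014-08-31: 103 days at 28.5 mills → £2,892,000 × 2.85% × 103/365 = £23,258.8110
Total = £61,662.9863

£61,662.99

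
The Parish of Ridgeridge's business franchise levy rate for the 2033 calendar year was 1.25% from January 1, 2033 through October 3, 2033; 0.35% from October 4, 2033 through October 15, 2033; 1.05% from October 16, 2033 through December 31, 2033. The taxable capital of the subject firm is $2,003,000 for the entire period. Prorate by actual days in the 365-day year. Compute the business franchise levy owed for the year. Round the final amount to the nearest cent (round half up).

January 1 – October 3, 2033: 276 days at 1.25% → $2,003,000 × 1.25% × 276/365 = $18,932.4658
October 4 – October 15, 2033: 12 days at 0.35% → $2,003,000 × 0.35% × 12/365 = $230.4822
October 16 – December 31, 2033: 77 days at 1.05% → $2,003,000 × 1.05% × 77/365 = $4,436.7822
Total = $23,599.7301

$23,599.73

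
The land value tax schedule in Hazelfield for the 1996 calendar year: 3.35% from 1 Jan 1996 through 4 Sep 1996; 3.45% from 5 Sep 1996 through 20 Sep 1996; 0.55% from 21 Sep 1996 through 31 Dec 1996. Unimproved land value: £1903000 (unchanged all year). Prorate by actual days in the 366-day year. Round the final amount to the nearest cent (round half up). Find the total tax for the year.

£48984.05

1 Jan – 4 Sep 1996: 248 days at 3.35% → £1903000 × 3.35% × 248/366 = £43197.0601
5 Sep – 20 Sep 1996: 16 days at 3.45% → £1903000 × 3.45% × 16/366 = £2870.0984
21 Sep – 31 Dec 1996: 102 days at 0.55% → £1903000 × 0.55% × 102/366 = £2916.8934
Total = £48984.0519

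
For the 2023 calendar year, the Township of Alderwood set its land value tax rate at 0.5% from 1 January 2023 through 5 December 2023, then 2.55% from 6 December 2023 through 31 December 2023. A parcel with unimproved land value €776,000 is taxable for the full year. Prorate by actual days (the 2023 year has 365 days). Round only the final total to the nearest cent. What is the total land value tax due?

1 January – 5 December 2023: 339 days at 0.5% → €776,000 × 0.5% × 339/365 = €3,603.6164
6 December – 31 December 2023: 26 days at 2.55% → €776,000 × 2.55% × 26/365 = €1,409.5562
Total = €5,013.1726

€5,013.17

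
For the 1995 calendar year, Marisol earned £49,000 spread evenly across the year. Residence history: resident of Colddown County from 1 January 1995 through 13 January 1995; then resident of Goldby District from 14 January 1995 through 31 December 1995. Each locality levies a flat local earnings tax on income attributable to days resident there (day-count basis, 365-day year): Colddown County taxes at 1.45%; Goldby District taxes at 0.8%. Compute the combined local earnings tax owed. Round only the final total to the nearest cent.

£403.34

Colddown County, 1 January – 13 January 1995: 13 days → £49,000 × 1.45% × 13/365 = £25.3055
Goldby District, 14 January – 31 December 1995: 352 days → £49,000 × 0.8% × 352/365 = £378.0384
Total = £403.3438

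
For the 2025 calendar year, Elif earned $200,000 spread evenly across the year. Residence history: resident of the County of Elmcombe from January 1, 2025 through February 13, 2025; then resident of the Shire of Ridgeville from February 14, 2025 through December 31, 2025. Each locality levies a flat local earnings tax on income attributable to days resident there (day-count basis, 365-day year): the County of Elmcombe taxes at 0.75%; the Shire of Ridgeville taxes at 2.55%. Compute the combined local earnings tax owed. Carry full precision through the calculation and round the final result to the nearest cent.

$4,666.03

The County of Elmcombe, January 1 – February 13, 2025: 44 days → $200,000 × 0.75% × 44/365 = $180.8219
The Shire of Ridgeville, February 14 – December 31, 2025: 321 days → $200,000 × 2.55% × 321/365 = $4,485.2055
Total = $4,666.0274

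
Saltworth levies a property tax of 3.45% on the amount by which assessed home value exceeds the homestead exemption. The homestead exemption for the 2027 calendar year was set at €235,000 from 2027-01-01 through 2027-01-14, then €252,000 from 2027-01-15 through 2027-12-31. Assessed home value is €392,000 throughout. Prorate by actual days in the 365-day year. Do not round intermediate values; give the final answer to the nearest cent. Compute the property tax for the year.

2027-01-01 to 2027-01-14: 14 days, exemption €235,000 → (€392,000 − €235,000) × 3.45% × 14/365 = €207.7562
2027-01-15 to 2027-12-31: 351 days, exemption €252,000 → (€392,000 − €252,000) × 3.45% × 351/365 = €4,644.7397
Total = €4,852.4959

€4,852.50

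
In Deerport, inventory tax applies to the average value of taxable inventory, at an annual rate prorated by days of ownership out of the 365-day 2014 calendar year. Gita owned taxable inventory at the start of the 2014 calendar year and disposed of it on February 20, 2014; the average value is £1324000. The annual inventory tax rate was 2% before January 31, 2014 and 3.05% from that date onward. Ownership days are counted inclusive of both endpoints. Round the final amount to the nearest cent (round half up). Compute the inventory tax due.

January 1 – January 30, 2014: 30 days at 2% → £1324000 × 2% × 30/365 = £2176.4384
January 31 – February 20, 2014: 21 days at 3.05% → £1324000 × 3.05% × 21/365 = £2323.3479
Total = £4499.7863

£4499.79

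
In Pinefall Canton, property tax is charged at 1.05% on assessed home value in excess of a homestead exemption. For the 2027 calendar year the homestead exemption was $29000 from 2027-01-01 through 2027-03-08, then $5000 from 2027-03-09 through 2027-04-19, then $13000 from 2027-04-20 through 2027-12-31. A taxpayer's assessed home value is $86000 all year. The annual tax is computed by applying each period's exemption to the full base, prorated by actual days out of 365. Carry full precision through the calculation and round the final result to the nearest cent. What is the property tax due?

$745.33

2027-01-01 to 2027-03-08: 67 days, exemption $29000 → ($86000 − $29000) × 1.05% × 67/365 = $109.8616
2027-03-09 to 2027-04-19: 42 days, exemption $5000 → ($86000 − $5000) × 1.05% × 42/365 = $97.8658
2027-04-20 to 2027-12-31: 256 days, exemption $13000 → ($86000 − $13000) × 1.05% × 256/365 = $537.6000
Total = $745.3274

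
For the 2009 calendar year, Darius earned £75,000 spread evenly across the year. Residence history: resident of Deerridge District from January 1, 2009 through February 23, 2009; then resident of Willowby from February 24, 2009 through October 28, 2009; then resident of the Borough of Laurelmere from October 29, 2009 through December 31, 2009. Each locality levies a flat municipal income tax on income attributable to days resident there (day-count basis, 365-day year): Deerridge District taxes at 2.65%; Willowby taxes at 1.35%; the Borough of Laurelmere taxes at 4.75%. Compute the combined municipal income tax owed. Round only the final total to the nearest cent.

£1,603.87

Deerridge District, January 1 – February 23, 2009: 54 days → £75,000 × 2.65% × 54/365 = £294.0411
Willowby, February 24 – October 28, 2009: 247 days → £75,000 × 1.35% × 247/365 = £685.1712
The Borough of Laurelmere, October 29 – December 31, 2009: 64 days → £75,000 × 4.75% × 64/365 = £624.6575
Total = £1,603.8699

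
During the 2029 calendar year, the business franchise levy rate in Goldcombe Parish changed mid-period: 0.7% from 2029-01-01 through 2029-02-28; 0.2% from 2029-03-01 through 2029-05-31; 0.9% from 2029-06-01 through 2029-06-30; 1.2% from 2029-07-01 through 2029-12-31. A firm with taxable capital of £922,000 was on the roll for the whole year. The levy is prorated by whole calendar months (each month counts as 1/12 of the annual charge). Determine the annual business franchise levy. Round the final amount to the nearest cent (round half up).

2029-01-01 to 2029-02-28: 2 months at 0.7% → £922,000 × 0.7% × 2/12 = £1,075.6667
2029-03-01 to 2029-05-31: 3 months at 0.2% → £922,000 × 0.2% × 3/12 = £461.0000
2029-06-01 to 2029-06-30: 1 month at 0.9% → £922,000 × 0.9% × 1/12 = £691.5000
2029-07-01 to 2029-12-31: 6 months at 1.2% → £922,000 × 1.2% × 6/12 = £5,532.0000
Total = £7,760.1667

£7,760.17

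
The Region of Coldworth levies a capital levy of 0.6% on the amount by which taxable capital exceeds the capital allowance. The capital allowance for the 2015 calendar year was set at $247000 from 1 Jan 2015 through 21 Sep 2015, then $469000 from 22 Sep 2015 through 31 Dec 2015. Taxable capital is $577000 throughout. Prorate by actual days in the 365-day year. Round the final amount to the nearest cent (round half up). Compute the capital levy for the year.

1 Jan – 21 Sep 2015: 264 days, exemption $247000 → ($577000 − $247000) × 0.6% × 264/365 = $1432.1096
22 Sep – 31 Dec 2015: 101 days, exemption $469000 → ($577000 − $469000) × 0.6% × 101/365 = $179.3096
Total = $1611.4192

$1611.42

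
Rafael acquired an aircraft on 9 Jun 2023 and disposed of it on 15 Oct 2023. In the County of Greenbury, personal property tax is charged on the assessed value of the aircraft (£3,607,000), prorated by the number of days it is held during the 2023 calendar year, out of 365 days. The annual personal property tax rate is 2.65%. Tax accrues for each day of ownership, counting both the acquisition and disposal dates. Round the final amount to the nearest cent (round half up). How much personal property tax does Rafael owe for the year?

Days held (9 Jun – 15 Oct 2023): 129 out of 365
Tax = £3,607,000 × 2.65% × 129/365 = £33,782.2726

£33,782.27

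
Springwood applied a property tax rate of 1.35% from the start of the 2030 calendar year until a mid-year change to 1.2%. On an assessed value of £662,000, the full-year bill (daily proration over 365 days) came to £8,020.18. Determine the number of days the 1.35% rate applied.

28 days

Let d = days at the first rate; then 365 − d days at the second rate.
£662,000 × [1.35%·d + 1.2%·(365−d)] / 365 = £8,020.18
Solving gives d = 28, so the new rate took effect on 29 January 2030.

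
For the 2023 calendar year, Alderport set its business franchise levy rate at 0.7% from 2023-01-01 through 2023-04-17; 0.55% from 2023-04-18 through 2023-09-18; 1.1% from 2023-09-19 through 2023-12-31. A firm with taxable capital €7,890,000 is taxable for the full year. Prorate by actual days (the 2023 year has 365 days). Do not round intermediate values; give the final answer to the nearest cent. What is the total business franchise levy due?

2023-01-01 to 2023-04-17: 107 days at 0.7% → €7,890,000 × 0.7% × 107/365 = €16,190.7123
2023-04-18 to 2023-09-18: 154 days at 0.55% → €7,890,000 × 0.55% × 154/365 = €18,309.1233
2023-09-19 to 2023-12-31: 104 days at 1.1% → €7,890,000 × 1.1% × 104/365 = €24,729.2055
Total = €59,229.0411

€59,229.04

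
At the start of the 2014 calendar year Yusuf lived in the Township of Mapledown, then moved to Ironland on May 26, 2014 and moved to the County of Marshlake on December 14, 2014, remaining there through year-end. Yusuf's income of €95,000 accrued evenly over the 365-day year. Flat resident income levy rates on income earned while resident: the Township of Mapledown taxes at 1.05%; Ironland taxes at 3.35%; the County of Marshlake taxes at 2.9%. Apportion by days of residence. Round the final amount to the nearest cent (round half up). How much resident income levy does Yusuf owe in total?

The Township of Mapledown, January 1 – May 25, 2014: 145 days → €95,000 × 1.05% × 145/365 = €396.2671
Ironland, May 26 – December 13, 2014: 202 days → €95,000 × 3.35% × 202/365 = €1,761.2740
The County of Marshlake, December 14 – December 31, 2014: 18 days → €95,000 × 2.9% × 18/365 = €135.8630
Total = €2,293.4041

€2,293.40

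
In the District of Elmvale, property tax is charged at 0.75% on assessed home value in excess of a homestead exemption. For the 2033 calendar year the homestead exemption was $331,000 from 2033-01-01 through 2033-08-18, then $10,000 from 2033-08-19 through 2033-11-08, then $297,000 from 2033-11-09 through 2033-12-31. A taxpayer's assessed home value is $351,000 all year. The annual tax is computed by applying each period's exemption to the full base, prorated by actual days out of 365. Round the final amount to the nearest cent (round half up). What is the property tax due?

2033-01-01 to 2033-08-18: 230 days, exemption $331,000 → ($351,000 − $331,000) × 0.75% × 230/365 = $94.5205
2033-08-19 to 2033-11-08: 82 days, exemption $10,000 → ($351,000 − $10,000) × 0.75% × 82/365 = $574.5616
2033-11-09 to 2033-12-31: 53 days, exemption $297,000 → ($351,000 − $297,000) × 0.75% × 53/365 = $58.8082
Total = $727.8904

$727.89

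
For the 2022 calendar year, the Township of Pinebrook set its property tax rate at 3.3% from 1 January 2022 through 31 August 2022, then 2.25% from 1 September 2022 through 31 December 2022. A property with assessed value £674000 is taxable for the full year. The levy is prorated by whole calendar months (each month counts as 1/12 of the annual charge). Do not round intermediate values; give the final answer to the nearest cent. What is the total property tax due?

1 January – 31 August 2022: 8 months at 3.3% → £674000 × 3.3% × 8/12 = £14828.0000
1 September – 31 December 2022: 4 months at 2.25% → £674000 × 2.25% × 4/12 = £5055.0000
Total = £19883.0000

£19883.00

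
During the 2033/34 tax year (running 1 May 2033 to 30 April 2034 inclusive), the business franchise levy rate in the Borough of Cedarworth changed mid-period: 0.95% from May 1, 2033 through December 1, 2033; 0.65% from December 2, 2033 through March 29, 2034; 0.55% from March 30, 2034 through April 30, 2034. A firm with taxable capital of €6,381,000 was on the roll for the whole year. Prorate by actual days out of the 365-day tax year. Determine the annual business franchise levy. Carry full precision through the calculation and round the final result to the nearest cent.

€52,193.08

May 1 – December 1, 2033: 215 days at 0.95% → €6,381,000 × 0.95% × 215/365 = €35,707.3767
December 2, 2033 – March 29, 2034: 118 days at 0.65% → €6,381,000 × 0.65% × 118/365 = €13,408.8411
March 30 – April 30, 2034: 32 days at 0.55% → €6,381,000 × 0.55% × 32/365 = €3,076.8658
Total = €52,193.0836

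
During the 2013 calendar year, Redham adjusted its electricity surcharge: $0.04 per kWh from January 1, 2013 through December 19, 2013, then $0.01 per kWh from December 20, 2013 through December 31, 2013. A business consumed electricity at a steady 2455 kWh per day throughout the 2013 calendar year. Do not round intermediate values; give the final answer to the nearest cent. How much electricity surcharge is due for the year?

January 1 – December 19, 2013: 353 days × 2455 kWh/day = 866,615 kWh at $0.04/kWh → $34,664.60
December 20 – December 31, 2013: 12 days × 2455 kWh/day = 29,460 kWh at $0.01/kWh → $294.60

$34,959.20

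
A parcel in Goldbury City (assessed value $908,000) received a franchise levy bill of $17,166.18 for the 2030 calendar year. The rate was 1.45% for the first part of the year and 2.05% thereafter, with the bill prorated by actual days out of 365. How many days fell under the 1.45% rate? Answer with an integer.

97 days

Let d = days at the first rate; then 365 − d days at the second rate.
$908,000 × [1.45%·d + 2.05%·(365−d)] / 365 = $17,166.18
Solving gives d = 97, so the new rate took effect on 8 April 2030.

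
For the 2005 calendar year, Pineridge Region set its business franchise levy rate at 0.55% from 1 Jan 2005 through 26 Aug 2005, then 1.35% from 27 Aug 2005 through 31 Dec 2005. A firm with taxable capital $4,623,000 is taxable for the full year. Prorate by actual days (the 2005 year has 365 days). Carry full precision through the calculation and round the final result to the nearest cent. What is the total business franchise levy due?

1 Jan – 26 Aug 2005: 238 days at 0.55% → $4,623,000 × 0.55% × 238/365 = $16,579.4712
27 Aug – 31 Dec 2005: 127 days at 1.35% → $4,623,000 × 1.35% × 127/365 = $21,715.4342
Total = $38,294.9055

$38,294.91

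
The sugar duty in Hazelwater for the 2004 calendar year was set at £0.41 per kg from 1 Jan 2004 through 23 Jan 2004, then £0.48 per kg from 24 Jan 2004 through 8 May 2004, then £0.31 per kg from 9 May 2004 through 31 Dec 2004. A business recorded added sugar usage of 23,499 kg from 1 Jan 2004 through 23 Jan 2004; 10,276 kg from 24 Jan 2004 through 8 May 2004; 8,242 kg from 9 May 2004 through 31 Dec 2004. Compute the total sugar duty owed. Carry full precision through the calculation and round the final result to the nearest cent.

£17,122.09

1 Jan – 23 Jan 2004: 23,499 kg at £0.41/kg → £9,634.59
24 Jan – 8 May 2004: 10,276 kg at £0.48/kg → £4,932.48
9 May – 31 Dec 2004: 8,242 kg at £0.31/kg → £2,555.02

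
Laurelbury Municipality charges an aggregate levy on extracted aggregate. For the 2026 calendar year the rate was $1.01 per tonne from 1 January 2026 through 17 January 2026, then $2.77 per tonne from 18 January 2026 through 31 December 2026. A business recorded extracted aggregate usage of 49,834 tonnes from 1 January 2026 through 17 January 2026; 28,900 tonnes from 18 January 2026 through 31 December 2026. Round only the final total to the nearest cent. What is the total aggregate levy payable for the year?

$130385.34

1 January – 17 January 2026: 49,834 tonnes at $1.01/tonne → $50332.34
18 January – 31 December 2026: 28,900 tonnes at $2.77/tonne → $80053.00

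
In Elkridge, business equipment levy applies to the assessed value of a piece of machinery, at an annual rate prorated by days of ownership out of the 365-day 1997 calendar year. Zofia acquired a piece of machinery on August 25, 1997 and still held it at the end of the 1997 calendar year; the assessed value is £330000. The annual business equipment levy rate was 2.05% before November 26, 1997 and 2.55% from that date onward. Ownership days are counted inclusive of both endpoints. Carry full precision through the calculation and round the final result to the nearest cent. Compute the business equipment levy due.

August 25 – November 25, 1997: 93 days at 2.05% → £330000 × 2.05% × 93/365 = £1723.6849
November 26 – December 31, 1997: 36 days at 2.55% → £330000 × 2.55% × 36/365 = £829.9726
Total = £2553.6575

£2553.66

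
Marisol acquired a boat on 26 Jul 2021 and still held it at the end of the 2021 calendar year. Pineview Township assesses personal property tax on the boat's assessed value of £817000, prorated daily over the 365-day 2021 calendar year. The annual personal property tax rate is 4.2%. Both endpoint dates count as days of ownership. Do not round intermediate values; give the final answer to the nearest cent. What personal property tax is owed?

Days held (26 Jul – 31 Dec 2021): 159 out of 365
Tax = £817000 × 4.2% × 159/365 = £14947.7425

£14947.74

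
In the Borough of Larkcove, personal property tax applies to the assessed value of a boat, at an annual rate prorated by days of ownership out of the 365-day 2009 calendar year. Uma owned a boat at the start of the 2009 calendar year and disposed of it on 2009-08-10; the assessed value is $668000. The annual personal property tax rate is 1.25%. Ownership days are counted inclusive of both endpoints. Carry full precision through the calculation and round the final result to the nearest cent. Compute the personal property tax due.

$5078.63

Days held (2009-01-01 to 2009-08-10): 222 out of 365
Tax = $668000 × 1.25% × 222/365 = $5078.6301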